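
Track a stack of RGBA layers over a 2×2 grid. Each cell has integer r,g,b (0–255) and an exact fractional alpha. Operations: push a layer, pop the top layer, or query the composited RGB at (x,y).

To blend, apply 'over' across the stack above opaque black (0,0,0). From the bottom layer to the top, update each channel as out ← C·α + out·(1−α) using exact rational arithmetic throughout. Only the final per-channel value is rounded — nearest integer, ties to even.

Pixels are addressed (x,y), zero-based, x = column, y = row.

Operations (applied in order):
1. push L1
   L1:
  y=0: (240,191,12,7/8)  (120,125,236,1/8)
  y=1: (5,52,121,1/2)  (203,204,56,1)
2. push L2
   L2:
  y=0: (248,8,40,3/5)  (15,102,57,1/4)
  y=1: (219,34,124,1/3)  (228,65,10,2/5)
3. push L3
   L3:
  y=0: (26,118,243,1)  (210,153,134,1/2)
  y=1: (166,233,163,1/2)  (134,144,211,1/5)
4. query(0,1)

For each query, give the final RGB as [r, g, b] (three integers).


query (0,1) [L1,L2,L3] — begin 0,0,0
L1 α=1/2: [5/2, 26, 121/2]
L2 α=1/3: [224/3, 86/3, 245/3]
L3 α=1/2: [361/3, 785/6, 367/3]
rounded: [120, 131, 122]


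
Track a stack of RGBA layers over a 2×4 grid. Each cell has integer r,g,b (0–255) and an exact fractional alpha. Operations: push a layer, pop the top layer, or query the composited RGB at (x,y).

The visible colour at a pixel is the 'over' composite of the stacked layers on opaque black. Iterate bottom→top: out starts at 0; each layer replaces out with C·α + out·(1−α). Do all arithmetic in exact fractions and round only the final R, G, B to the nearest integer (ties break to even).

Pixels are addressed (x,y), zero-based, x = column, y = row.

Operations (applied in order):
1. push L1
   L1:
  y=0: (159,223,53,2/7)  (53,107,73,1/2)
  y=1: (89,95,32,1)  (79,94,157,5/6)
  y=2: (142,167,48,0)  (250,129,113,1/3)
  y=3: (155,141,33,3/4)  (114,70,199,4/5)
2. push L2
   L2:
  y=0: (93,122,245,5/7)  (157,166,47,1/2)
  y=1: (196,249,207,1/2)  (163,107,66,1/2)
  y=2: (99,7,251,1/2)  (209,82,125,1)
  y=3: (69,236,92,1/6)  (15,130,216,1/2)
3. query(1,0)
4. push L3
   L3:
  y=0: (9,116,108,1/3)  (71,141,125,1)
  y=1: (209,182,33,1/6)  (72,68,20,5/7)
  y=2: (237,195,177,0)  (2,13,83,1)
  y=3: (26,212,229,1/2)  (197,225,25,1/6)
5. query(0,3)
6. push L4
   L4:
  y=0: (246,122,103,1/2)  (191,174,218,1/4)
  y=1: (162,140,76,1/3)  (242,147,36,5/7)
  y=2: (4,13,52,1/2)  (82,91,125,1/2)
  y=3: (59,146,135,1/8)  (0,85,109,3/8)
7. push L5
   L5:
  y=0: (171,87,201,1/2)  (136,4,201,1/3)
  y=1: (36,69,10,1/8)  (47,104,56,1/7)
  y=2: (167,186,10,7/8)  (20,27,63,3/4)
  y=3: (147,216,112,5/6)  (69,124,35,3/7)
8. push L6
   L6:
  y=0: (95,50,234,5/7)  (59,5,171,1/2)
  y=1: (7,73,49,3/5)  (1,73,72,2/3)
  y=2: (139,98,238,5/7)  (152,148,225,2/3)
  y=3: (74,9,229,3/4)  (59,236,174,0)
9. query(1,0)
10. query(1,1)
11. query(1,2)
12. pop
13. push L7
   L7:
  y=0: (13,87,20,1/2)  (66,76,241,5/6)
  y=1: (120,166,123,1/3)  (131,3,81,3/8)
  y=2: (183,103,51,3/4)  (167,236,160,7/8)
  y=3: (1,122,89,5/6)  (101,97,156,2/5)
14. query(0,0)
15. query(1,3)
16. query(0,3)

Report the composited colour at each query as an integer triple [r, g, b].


query (1,0) [L1,L2] — begin 0,0,0
after L1 α=1/2: [53/2, 107/2, 73/2]
after L2 α=1/2: [367/4, 439/4, 167/4]
→ [92, 110, 42]

(0,3) stack=L1,L2,L3; from [0,0,0]:
after L1 α=3/4: [465/4, 423/4, 99/4]
after L2 α=1/6: [867/8, 3059/24, 863/24]
after L3 α=1/2: [1075/16, 8147/48, 6359/48]
= [67, 170, 132]

at x=1,y=0 over L1,L2,L3,L4,L5,L6:
+L1 (α=1/2) → [53/2, 107/2, 73/2]
+L2 (α=1/2) → [367/4, 439/4, 167/4]
+L3 (α=1) → [71, 141, 125]
+L4 (α=1/4) → [101, 597/4, 593/4]
+L5 (α=1/3) → [338/3, 605/6, 995/6]
+L6 (α=1/2) → [515/6, 635/12, 2021/12]
rounded: [86, 53, 168]

(1,1) stack=L1,L2,L3,L4,L5,L6; from [0,0,0]:
after L1 α=5/6: [395/6, 235/3, 785/6]
after L2 α=1/2: [1373/12, 278/3, 1181/12]
after L3 α=5/7: [3533/42, 1576/21, 1781/42]
after L4 α=5/7: [28943/147, 18587/147, 5561/147]
after L5 α=1/7: [60189/343, 42270/343, 13866/343]
after L6 α=2/3: [60875/1029, 92348/1029, 21086/343]
= [59, 90, 61]

query (1,2) [L1,L2,L3,L4,L5,L6] — begin 0,0,0
L1 α=1/3: [250/3, 43, 113/3]
L2 α=1: [209, 82, 125]
L3 α=1: [2, 13, 83]
L4 α=1/2: [42, 52, 104]
L5 α=3/4: [51/2, 133/4, 293/4]
L6 α=2/3: [659/6, 439/4, 2093/12]
rounded: [110, 110, 174]

query (0,0) [L1,L2,L3,L4,L5,L7] — begin 0,0,0
after L1 α=2/7: [318/7, 446/7, 106/7]
after L2 α=5/7: [3891/49, 5162/49, 8787/49]
after L3 α=1/3: [2741/49, 5336/49, 7622/49]
after L4 α=1/2: [14795/98, 5657/49, 12669/98]
after L5 α=1/2: [31553/196, 4960/49, 32367/196]
after L7 α=1/2: [34101/392, 9223/98, 36287/392]
→ [87, 94, 93]

(1,3) stack=L1,L2,L3,L4,L5,L7; from [0,0,0]:
L1 α=4/5: [456/5, 56, 796/5]
L2 α=1/2: [531/10, 93, 938/5]
L3 α=1/6: [925/12, 115, 321/2]
L4 α=3/8: [4625/96, 415/4, 2259/16]
L5 α=3/7: [9593/168, 787/7, 2679/28]
L7 α=2/5: [4181/56, 3719/35, 16773/140]
→ [75, 106, 120]

query (0,3) [L1,L2,L3,L4,L5,L7] — begin 0,0,0
+L1 (α=3/4) → [465/4, 423/4, 99/4]
+L2 (α=1/6) → [867/8, 3059/24, 863/24]
+L3 (α=1/2) → [1075/16, 8147/48, 6359/48]
+L4 (α=1/8) → [8469/128, 64037/384, 50993/384]
+L5 (α=5/6) → [34183/256, 478757/2304, 266033/2304]
+L7 (α=5/6) → [11821/512, 1884197/13824, 1291313/13824]
→ [23, 136, 93]


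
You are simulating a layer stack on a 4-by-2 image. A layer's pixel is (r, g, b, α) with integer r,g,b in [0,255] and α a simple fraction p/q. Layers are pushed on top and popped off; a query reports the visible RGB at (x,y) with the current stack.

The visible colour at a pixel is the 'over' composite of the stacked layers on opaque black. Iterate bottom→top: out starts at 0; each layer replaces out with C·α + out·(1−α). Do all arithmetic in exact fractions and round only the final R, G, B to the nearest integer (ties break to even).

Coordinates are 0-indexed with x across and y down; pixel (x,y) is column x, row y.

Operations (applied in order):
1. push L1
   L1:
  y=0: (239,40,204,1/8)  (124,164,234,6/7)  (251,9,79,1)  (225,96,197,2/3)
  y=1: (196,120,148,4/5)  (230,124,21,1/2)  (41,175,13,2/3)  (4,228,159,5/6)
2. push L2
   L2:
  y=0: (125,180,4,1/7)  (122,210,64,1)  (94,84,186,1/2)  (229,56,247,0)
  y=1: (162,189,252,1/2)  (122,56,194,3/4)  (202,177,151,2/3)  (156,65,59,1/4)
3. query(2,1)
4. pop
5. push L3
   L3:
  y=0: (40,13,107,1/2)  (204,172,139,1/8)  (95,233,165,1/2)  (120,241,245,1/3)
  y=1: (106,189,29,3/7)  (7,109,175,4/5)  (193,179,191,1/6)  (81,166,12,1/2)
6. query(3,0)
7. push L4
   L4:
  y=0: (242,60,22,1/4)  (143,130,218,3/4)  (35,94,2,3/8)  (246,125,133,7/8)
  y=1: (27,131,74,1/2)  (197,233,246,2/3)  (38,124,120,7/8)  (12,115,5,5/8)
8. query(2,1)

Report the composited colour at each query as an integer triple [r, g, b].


query (2,1) [L1,L2] — begin 0,0,0
after L1 α=2/3: [82/3, 350/3, 26/3]
after L2 α=2/3: [1294/9, 1412/9, 932/9]
rounded: [144, 157, 104]

(3,0) stack=L1,L3; from [0,0,0]:
L1 α=2/3: [150, 64, 394/3]
L3 α=1/3: [140, 123, 1523/9]
→ [140, 123, 169]

(2,1) stack=L1,L3,L4; from [0,0,0]:
L1 α=2/3: [82/3, 350/3, 26/3]
L3 α=1/6: [989/18, 2287/18, 703/18]
L4 α=7/8: [5777/144, 17911/144, 15823/144]
= [40, 124, 110]


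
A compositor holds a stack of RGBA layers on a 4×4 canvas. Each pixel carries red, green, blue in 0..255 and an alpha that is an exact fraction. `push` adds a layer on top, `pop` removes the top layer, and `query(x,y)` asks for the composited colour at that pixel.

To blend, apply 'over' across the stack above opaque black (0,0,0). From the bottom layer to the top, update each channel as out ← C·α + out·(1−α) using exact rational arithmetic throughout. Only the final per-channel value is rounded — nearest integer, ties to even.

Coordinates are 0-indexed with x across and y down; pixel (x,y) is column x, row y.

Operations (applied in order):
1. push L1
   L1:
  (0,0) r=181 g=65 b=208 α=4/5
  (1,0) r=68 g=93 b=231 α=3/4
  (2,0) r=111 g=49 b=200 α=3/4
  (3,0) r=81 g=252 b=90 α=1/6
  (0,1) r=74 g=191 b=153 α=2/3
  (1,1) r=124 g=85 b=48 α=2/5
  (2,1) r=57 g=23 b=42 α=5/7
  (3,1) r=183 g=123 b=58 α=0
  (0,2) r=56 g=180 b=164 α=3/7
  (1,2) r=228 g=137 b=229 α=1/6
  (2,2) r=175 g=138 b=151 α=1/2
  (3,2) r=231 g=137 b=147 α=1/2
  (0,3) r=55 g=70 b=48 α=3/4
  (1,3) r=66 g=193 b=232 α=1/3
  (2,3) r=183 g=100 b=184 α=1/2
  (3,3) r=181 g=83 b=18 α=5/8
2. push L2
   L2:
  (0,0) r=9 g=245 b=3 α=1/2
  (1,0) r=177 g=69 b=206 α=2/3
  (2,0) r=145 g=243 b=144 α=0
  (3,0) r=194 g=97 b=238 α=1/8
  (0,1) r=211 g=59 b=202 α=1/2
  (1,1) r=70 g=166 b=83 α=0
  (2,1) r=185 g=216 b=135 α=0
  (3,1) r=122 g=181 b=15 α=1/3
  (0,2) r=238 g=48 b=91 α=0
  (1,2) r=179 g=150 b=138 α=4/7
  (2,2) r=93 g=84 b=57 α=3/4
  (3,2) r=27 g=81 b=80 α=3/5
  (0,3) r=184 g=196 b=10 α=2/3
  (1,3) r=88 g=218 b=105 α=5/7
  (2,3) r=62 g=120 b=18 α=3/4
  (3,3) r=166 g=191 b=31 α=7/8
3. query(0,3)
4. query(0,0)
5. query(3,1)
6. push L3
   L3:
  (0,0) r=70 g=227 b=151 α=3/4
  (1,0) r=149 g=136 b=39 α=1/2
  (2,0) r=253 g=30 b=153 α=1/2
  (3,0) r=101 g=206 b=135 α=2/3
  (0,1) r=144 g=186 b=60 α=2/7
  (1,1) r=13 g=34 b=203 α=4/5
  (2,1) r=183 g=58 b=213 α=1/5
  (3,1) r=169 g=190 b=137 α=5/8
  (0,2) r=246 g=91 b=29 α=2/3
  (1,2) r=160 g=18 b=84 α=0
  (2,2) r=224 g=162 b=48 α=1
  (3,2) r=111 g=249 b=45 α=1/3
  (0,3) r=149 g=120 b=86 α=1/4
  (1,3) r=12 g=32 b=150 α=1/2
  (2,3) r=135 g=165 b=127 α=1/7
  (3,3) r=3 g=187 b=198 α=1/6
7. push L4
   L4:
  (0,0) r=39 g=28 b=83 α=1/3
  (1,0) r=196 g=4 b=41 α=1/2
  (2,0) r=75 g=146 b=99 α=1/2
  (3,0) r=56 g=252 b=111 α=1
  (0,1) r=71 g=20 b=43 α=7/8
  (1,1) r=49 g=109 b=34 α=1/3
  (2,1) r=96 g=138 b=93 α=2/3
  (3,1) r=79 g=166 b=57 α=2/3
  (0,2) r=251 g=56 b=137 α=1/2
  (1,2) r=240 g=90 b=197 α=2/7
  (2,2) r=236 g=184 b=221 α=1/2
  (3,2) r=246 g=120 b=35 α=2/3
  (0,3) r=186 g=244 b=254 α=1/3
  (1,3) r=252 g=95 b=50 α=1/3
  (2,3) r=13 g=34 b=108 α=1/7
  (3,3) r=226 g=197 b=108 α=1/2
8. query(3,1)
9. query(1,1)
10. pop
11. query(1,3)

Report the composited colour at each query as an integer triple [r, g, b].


at x=0,y=3 over L1,L2:
after L1 α=3/4: [165/4, 105/2, 36]
after L2 α=2/3: [1637/12, 889/6, 56/3]
rounded: [136, 148, 19]

query (0,0) [L1,L2] — begin 0,0,0
+L1 (α=4/5) → [724/5, 52, 832/5]
+L2 (α=1/2) → [769/10, 297/2, 847/10]
= [77, 148, 85]

query (3,1) [L1,L2] — begin 0,0,0
L1 α=0: [0, 0, 0]
L2 α=1/3: [122/3, 181/3, 5]
= [41, 60, 5]

at x=3,y=1 over L1,L2,L3,L4:
after L1 α=0: [0, 0, 0]
after L2 α=1/3: [122/3, 181/3, 5]
after L3 α=5/8: [967/8, 1131/8, 175/2]
after L4 α=2/3: [2231/24, 3787/24, 403/6]
= [93, 158, 67]

at x=1,y=1 over L1,L2,L3,L4:
+L1 (α=2/5) → [248/5, 34, 96/5]
+L2 (α=0) → [248/5, 34, 96/5]
+L3 (α=4/5) → [508/25, 34, 4156/25]
+L4 (α=1/3) → [747/25, 59, 3054/25]
rounded: [30, 59, 122]

(1,3) stack=L1,L2,L3; from [0,0,0]:
+L1 (α=1/3) → [22, 193/3, 232/3]
+L2 (α=5/7) → [484/7, 3656/21, 2039/21]
+L3 (α=1/2) → [284/7, 2164/21, 5189/42]
→ [41, 103, 124]


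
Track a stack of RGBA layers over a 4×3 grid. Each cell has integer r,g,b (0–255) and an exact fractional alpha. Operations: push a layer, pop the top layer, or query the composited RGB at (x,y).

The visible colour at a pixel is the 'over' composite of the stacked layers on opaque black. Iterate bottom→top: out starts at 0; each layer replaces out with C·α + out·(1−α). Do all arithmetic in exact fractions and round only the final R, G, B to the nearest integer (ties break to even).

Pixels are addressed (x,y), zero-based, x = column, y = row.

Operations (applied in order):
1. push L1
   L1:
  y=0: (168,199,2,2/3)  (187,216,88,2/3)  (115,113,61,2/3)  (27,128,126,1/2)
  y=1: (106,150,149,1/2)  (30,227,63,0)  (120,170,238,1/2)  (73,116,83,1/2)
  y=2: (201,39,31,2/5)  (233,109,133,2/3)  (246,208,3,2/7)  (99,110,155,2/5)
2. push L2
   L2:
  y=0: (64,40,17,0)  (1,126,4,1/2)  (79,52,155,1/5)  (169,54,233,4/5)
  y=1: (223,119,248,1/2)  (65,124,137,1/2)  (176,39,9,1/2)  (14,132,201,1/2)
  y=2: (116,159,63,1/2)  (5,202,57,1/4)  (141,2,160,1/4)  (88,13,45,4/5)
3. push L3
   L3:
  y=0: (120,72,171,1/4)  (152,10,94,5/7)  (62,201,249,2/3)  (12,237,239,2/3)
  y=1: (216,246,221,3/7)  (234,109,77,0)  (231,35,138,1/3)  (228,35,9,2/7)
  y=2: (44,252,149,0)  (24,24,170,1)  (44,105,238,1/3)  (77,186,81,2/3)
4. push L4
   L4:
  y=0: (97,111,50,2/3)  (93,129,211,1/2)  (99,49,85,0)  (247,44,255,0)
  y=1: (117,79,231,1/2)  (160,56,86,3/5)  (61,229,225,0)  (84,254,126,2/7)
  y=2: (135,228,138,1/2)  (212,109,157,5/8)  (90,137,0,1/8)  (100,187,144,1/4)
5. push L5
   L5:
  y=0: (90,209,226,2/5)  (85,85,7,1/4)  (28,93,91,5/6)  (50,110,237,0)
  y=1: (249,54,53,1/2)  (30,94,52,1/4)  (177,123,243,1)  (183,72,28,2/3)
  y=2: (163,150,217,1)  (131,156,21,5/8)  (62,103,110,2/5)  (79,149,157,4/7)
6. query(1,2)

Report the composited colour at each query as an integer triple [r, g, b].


(1,2) stack=L1,L2,L3,L4,L5; from [0,0,0]:
+L1 (α=2/3) → [466/3, 218/3, 266/3]
+L2 (α=1/4) → [471/4, 105, 323/4]
+L3 (α=1) → [24, 24, 170]
+L4 (α=5/8) → [283/2, 617/8, 1295/8]
+L5 (α=5/8) → [2159/16, 8091/64, 4725/64]
rounded: [135, 126, 74]


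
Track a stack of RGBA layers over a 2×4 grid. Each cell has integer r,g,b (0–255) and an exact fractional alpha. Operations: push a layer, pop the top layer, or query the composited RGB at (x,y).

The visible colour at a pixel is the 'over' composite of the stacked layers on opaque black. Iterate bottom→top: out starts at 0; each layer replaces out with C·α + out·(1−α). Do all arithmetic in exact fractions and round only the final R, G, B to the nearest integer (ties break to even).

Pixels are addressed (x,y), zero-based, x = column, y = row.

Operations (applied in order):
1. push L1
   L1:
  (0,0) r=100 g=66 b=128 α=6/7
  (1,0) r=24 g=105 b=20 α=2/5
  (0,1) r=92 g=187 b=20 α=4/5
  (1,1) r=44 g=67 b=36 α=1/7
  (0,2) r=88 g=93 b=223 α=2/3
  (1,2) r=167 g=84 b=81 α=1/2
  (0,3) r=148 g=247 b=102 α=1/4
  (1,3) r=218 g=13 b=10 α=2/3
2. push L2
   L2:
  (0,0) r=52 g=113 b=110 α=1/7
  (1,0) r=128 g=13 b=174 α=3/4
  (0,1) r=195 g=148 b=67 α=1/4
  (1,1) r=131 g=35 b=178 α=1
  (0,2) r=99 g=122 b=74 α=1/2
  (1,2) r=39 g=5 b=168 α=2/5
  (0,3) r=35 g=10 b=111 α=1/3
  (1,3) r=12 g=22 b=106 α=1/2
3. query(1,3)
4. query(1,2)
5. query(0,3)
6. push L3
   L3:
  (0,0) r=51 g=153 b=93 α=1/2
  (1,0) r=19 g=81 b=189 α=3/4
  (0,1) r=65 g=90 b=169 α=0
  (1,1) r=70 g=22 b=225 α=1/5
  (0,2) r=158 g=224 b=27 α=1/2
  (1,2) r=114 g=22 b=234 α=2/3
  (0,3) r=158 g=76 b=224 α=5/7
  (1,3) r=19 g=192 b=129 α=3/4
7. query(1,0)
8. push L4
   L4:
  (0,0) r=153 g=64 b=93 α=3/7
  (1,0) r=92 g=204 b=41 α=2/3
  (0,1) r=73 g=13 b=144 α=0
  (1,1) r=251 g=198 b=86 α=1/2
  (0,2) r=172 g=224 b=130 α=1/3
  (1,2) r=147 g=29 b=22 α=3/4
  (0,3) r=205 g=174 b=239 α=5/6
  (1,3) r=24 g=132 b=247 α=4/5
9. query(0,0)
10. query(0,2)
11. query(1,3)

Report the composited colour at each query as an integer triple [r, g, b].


query (1,3) [L1,L2] — begin 0,0,0
+L1 (α=2/3) → [436/3, 26/3, 20/3]
+L2 (α=1/2) → [236/3, 46/3, 169/3]
= [79, 15, 56]

query (1,2) [L1,L2] — begin 0,0,0
after L1 α=1/2: [167/2, 42, 81/2]
after L2 α=2/5: [657/10, 136/5, 183/2]
→ [66, 27, 92]

at x=0,y=3 over L1,L2:
+L1 (α=1/4) → [37, 247/4, 51/2]
+L2 (α=1/3) → [109/3, 89/2, 54]
= [36, 44, 54]

query (1,0) [L1,L2,L3] — begin 0,0,0
+L1 (α=2/5) → [48/5, 42, 8]
+L2 (α=3/4) → [492/5, 81/4, 265/2]
+L3 (α=3/4) → [777/20, 1053/16, 1399/8]
= [39, 66, 175]

at x=0,y=0 over L1,L2,L3,L4:
+L1 (α=6/7) → [600/7, 396/7, 768/7]
+L2 (α=1/7) → [3964/49, 3167/49, 5378/49]
+L3 (α=1/2) → [6463/98, 5332/49, 9935/98]
+L4 (α=3/7) → [35417/343, 30736/343, 33541/343]
rounded: [103, 90, 98]

at x=0,y=2 over L1,L2,L3,L4:
+L1 (α=2/3) → [176/3, 62, 446/3]
+L2 (α=1/2) → [473/6, 92, 334/3]
+L3 (α=1/2) → [1421/12, 158, 415/6]
+L4 (α=1/3) → [2453/18, 180, 805/9]
→ [136, 180, 89]

at x=1,y=3 over L1,L2,L3,L4:
+L1 (α=2/3) → [436/3, 26/3, 20/3]
+L2 (α=1/2) → [236/3, 46/3, 169/3]
+L3 (α=3/4) → [407/12, 887/6, 665/6]
+L4 (α=4/5) → [1559/60, 811/6, 6593/30]
rounded: [26, 135, 220]


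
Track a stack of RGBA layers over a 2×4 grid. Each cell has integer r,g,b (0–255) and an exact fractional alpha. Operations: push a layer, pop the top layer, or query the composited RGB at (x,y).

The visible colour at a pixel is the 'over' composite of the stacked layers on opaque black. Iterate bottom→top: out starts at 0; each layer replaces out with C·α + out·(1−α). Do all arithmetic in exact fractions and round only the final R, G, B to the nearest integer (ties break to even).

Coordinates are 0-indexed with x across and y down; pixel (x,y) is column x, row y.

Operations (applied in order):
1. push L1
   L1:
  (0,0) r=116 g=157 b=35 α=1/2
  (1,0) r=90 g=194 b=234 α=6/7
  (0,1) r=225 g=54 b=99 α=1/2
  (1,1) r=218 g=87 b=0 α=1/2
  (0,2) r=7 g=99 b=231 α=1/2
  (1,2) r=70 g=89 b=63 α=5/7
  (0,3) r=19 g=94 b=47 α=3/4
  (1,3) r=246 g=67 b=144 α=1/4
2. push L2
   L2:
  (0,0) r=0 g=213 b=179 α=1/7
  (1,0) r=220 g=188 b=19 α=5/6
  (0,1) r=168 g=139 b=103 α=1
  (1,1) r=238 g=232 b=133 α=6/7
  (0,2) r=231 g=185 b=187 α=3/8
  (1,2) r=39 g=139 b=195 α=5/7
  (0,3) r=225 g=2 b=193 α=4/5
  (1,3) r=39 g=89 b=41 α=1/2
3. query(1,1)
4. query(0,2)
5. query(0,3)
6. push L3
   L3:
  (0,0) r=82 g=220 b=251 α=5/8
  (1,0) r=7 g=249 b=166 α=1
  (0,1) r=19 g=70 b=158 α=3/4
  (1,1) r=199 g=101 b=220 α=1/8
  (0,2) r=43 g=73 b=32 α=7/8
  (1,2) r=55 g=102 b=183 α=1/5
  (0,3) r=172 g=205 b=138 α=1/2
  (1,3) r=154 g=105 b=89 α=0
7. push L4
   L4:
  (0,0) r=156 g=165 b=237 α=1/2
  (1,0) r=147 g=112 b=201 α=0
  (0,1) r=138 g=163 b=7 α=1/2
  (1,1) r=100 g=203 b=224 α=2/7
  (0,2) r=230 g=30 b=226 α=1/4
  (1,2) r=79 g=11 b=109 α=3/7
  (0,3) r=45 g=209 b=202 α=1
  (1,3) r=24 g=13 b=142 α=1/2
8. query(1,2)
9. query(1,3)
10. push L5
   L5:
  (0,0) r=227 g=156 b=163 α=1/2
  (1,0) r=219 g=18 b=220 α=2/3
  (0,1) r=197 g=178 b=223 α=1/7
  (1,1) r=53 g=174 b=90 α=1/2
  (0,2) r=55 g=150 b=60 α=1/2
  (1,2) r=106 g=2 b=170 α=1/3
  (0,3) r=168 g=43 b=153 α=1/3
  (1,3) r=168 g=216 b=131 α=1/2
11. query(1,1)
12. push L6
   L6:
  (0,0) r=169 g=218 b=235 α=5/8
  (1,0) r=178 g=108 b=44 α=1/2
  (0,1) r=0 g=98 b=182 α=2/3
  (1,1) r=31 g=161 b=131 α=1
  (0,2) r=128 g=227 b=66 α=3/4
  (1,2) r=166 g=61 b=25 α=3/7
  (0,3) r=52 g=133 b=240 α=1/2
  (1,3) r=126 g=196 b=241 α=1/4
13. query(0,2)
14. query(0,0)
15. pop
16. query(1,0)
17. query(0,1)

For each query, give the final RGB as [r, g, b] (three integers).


at x=1,y=1 over L1,L2:
after L1 α=1/2: [109, 87/2, 0]
after L2 α=6/7: [1537/7, 2871/14, 114]
rounded: [220, 205, 114]

at x=0,y=2 over L1,L2:
after L1 α=1/2: [7/2, 99/2, 231/2]
after L2 α=3/8: [1421/16, 1605/16, 2277/16]
= [89, 100, 142]

at x=0,y=3 over L1,L2:
after L1 α=3/4: [57/4, 141/2, 141/4]
after L2 α=4/5: [3657/20, 157/10, 3229/20]
= [183, 16, 161]

(1,2) stack=L1,L2,L3,L4; from [0,0,0]:
+L1 (α=5/7) → [50, 445/7, 45]
+L2 (α=5/7) → [295/7, 5755/49, 1065/7]
+L3 (α=1/5) → [313/7, 28018/245, 5541/35]
+L4 (α=3/7) → [2911/49, 120157/1715, 33609/245]
rounded: [59, 70, 137]

at x=1,y=3 over L1,L2,L3,L4:
after L1 α=1/4: [123/2, 67/4, 36]
after L2 α=1/2: [201/4, 423/8, 77/2]
after L3 α=0: [201/4, 423/8, 77/2]
after L4 α=1/2: [297/8, 527/16, 361/4]
rounded: [37, 33, 90]

query (1,1) [L1,L2,L3,L4,L5] — begin 0,0,0
+L1 (α=1/2) → [109, 87/2, 0]
+L2 (α=6/7) → [1537/7, 2871/14, 114]
+L3 (α=1/8) → [217, 3073/16, 509/4]
+L4 (α=2/7) → [1285/7, 3123/16, 4337/28]
+L5 (α=1/2) → [828/7, 5907/32, 6857/56]
rounded: [118, 185, 122]

(0,2) stack=L1,L2,L3,L4,L5,L6; from [0,0,0]:
+L1 (α=1/2) → [7/2, 99/2, 231/2]
+L2 (α=3/8) → [1421/16, 1605/16, 2277/16]
+L3 (α=7/8) → [6237/128, 9781/128, 5861/128]
+L4 (α=1/4) → [48151/512, 33183/512, 46511/512]
+L5 (α=1/2) → [76311/1024, 109983/1024, 77231/1024]
+L6 (α=3/4) → [469527/4096, 807327/4096, 279983/4096]
= [115, 197, 68]

query (0,0) [L1,L2,L3,L4,L5,L6] — begin 0,0,0
L1 α=1/2: [58, 157/2, 35/2]
L2 α=1/7: [348/7, 684/7, 284/7]
L3 α=5/8: [1957/28, 1219/7, 9637/56]
L4 α=1/2: [6325/56, 1187/7, 22909/112]
L5 α=1/2: [19037/112, 2279/14, 41165/224]
L6 α=5/8: [151751/896, 22097/112, 386695/1792]
→ [169, 197, 216]

(1,0) stack=L1,L2,L3,L4,L5; from [0,0,0]:
+L1 (α=6/7) → [540/7, 1164/7, 1404/7]
+L2 (α=5/6) → [4120/21, 3872/21, 2069/42]
+L3 (α=1) → [7, 249, 166]
+L4 (α=0) → [7, 249, 166]
+L5 (α=2/3) → [445/3, 95, 202]
= [148, 95, 202]

at x=0,y=1 over L1,L2,L3,L4,L5:
L1 α=1/2: [225/2, 27, 99/2]
L2 α=1: [168, 139, 103]
L3 α=3/4: [225/4, 349/4, 577/4]
L4 α=1/2: [777/8, 1001/8, 605/8]
L5 α=1/7: [3119/28, 3715/28, 2707/28]
rounded: [111, 133, 97]


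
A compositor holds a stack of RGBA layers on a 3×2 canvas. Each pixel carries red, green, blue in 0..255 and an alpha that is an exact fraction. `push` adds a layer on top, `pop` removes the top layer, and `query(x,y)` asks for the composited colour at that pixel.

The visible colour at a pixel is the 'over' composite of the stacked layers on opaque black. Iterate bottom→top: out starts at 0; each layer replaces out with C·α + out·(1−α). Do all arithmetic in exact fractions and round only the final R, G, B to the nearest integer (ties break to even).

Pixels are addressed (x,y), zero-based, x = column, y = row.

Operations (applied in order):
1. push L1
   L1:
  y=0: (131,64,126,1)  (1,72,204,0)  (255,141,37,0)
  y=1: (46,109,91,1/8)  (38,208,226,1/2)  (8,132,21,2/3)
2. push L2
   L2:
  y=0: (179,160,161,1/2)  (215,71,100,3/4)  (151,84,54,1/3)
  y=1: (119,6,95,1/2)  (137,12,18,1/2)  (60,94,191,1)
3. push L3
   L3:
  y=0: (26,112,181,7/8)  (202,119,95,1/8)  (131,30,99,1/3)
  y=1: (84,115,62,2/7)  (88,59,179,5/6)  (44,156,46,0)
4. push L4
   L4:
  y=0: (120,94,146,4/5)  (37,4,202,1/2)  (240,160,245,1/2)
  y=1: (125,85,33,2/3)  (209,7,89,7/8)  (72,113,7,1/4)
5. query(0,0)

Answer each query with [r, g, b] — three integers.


(0,0) stack=L1,L2,L3,L4; from [0,0,0]:
+L1 (α=1) → [131, 64, 126]
+L2 (α=1/2) → [155, 112, 287/2]
+L3 (α=7/8) → [337/8, 112, 2821/16]
+L4 (α=4/5) → [4177/40, 488/5, 2433/16]
rounded: [104, 98, 152]


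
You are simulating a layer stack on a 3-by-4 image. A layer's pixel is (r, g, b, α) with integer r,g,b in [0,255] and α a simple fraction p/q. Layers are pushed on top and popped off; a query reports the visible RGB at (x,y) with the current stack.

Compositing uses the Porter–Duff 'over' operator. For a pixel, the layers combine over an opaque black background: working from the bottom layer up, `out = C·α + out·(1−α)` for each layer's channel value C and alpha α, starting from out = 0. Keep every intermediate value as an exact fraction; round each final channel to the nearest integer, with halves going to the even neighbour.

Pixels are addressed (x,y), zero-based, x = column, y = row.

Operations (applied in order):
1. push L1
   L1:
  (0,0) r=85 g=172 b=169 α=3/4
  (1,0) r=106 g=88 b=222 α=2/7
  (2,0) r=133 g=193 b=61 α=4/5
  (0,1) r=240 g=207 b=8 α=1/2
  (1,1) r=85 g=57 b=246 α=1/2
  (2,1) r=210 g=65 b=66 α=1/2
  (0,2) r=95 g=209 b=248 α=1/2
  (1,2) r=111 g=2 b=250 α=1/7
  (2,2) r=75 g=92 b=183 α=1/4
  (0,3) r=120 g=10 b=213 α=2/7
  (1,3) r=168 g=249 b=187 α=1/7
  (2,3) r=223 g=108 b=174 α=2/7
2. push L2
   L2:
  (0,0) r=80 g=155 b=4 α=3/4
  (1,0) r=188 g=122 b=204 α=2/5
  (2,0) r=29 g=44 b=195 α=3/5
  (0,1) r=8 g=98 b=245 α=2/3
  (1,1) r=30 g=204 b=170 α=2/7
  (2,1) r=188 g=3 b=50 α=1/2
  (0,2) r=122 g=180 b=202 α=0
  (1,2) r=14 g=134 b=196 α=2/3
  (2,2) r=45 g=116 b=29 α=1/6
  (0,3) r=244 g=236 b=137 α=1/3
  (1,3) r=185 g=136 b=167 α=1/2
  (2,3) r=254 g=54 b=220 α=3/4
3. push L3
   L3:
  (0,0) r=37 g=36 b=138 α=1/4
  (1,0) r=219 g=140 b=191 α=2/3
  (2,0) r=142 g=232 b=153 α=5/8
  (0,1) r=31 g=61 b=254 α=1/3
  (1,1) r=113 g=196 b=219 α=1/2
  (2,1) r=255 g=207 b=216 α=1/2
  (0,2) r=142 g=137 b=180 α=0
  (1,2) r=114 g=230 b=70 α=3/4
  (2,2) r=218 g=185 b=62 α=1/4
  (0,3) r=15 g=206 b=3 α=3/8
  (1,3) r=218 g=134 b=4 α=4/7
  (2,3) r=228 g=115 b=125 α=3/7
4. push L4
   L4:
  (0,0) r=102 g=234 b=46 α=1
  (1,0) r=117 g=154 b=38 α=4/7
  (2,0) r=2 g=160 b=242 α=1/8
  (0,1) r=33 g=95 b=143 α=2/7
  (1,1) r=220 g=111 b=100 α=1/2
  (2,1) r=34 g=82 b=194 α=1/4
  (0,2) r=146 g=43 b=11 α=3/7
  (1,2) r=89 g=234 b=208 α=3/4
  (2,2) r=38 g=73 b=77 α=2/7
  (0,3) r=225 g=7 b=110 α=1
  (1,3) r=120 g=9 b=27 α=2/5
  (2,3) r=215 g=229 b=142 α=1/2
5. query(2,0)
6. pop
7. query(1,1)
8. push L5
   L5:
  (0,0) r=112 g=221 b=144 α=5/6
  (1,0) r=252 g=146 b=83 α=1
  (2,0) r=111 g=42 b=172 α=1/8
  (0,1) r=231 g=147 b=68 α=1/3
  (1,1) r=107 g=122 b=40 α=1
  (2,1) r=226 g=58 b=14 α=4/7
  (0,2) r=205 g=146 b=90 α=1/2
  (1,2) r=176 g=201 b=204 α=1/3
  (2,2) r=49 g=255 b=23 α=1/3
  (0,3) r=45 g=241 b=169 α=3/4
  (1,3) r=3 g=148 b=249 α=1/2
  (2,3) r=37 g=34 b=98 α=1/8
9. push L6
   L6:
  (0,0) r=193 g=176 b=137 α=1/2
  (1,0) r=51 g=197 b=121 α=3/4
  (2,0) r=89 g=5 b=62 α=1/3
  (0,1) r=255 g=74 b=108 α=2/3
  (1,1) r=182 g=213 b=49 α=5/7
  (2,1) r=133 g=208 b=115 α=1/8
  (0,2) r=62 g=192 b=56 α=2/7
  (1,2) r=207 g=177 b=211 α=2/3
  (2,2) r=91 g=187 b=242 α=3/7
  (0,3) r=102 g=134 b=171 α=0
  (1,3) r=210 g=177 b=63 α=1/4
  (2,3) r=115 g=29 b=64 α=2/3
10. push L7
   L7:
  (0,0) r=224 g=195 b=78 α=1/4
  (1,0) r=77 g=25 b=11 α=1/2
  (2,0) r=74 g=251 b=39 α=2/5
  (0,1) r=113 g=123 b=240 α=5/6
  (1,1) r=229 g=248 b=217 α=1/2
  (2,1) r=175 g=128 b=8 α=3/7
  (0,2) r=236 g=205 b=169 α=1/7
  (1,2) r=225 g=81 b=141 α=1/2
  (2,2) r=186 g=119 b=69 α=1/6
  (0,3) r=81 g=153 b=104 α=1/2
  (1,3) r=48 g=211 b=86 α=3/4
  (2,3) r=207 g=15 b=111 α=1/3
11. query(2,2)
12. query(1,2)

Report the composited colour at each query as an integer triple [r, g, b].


at x=2,y=0 over L1,L2,L3,L4:
L1 α=4/5: [532/5, 772/5, 244/5]
L2 α=3/5: [1499/25, 2204/25, 3413/25]
L3 α=5/8: [22247/200, 8903/50, 7341/50]
L4 α=1/8: [156129/1600, 70321/400, 63487/400]
= [98, 176, 159]

query (1,1) [L1,L2,L3] — begin 0,0,0
+L1 (α=1/2) → [85/2, 57/2, 123]
+L2 (α=2/7) → [545/14, 1101/14, 955/7]
+L3 (α=1/2) → [2127/28, 3845/28, 1244/7]
→ [76, 137, 178]

query (2,2) [L1,L2,L3,L5,L6,L7] — begin 0,0,0
+L1 (α=1/4) → [75/4, 23, 183/4]
+L2 (α=1/6) → [185/8, 77/2, 1031/24]
+L3 (α=1/4) → [2299/32, 601/8, 1527/32]
+L5 (α=1/3) → [3083/48, 1621/12, 1895/48]
+L6 (α=3/7) → [6359/84, 472/3, 10607/84]
+L7 (α=1/6) → [47419/504, 2717/18, 58831/504]
rounded: [94, 151, 117]

at x=1,y=2 over L1,L2,L3,L5,L6,L7:
after L1 α=1/7: [111/7, 2/7, 250/7]
after L2 α=2/3: [307/21, 626/7, 998/7]
after L3 α=3/4: [7489/84, 1364/7, 617/7]
after L5 α=1/3: [14881/126, 4135/21, 2662/21]
after L6 α=2/3: [67045/378, 11569/63, 11524/63]
after L7 α=1/2: [152095/756, 8336/63, 20407/126]
rounded: [201, 132, 162]


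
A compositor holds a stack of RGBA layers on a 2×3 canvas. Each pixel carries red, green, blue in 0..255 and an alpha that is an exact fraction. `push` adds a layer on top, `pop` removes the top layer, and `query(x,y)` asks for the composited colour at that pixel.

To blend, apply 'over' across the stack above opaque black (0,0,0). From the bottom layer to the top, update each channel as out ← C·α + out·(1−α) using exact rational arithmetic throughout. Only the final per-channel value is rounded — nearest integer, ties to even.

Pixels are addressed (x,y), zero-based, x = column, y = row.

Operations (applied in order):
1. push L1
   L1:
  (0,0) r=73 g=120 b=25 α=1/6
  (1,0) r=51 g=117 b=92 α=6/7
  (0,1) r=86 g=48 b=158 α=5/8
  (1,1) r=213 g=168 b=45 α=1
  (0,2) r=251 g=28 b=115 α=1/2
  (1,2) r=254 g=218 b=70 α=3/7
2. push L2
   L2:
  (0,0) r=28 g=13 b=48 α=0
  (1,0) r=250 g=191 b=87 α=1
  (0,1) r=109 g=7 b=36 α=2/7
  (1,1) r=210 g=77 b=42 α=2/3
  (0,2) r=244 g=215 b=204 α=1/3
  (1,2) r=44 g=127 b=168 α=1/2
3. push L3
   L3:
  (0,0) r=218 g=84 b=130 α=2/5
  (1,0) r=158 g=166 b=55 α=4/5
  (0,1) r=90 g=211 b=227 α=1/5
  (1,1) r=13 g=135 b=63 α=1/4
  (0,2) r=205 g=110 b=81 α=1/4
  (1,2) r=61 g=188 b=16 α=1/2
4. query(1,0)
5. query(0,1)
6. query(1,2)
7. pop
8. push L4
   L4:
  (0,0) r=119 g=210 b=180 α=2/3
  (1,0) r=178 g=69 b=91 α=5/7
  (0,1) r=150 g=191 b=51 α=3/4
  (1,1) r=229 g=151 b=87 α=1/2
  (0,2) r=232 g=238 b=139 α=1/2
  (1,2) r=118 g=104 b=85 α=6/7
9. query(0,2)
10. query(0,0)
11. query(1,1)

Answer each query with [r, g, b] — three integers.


at x=1,y=0 over L1,L2,L3:
after L1 α=6/7: [306/7, 702/7, 552/7]
after L2 α=1: [250, 191, 87]
after L3 α=4/5: [882/5, 171, 307/5]
= [176, 171, 61]

(0,1) stack=L1,L2,L3; from [0,0,0]:
L1 α=5/8: [215/4, 30, 395/4]
L2 α=2/7: [1947/28, 164/7, 2263/28]
L3 α=1/5: [2577/35, 2133/35, 3852/35]
→ [74, 61, 110]

(1,2) stack=L1,L2,L3; from [0,0,0]:
after L1 α=3/7: [762/7, 654/7, 30]
after L2 α=1/2: [535/7, 1543/14, 99]
after L3 α=1/2: [481/7, 4175/28, 115/2]
rounded: [69, 149, 58]

(0,2) stack=L1,L2,L4; from [0,0,0]:
+L1 (α=1/2) → [251/2, 14, 115/2]
+L2 (α=1/3) → [165, 81, 319/3]
+L4 (α=1/2) → [397/2, 319/2, 368/3]
= [198, 160, 123]

query (0,0) [L1,L2,L4] — begin 0,0,0
after L1 α=1/6: [73/6, 20, 25/6]
after L2 α=0: [73/6, 20, 25/6]
after L4 α=2/3: [1501/18, 440/3, 2185/18]
→ [83, 147, 121]

(1,1) stack=L1,L2,L4; from [0,0,0]:
after L1 α=1: [213, 168, 45]
after L2 α=2/3: [211, 322/3, 43]
after L4 α=1/2: [220, 775/6, 65]
→ [220, 129, 65]


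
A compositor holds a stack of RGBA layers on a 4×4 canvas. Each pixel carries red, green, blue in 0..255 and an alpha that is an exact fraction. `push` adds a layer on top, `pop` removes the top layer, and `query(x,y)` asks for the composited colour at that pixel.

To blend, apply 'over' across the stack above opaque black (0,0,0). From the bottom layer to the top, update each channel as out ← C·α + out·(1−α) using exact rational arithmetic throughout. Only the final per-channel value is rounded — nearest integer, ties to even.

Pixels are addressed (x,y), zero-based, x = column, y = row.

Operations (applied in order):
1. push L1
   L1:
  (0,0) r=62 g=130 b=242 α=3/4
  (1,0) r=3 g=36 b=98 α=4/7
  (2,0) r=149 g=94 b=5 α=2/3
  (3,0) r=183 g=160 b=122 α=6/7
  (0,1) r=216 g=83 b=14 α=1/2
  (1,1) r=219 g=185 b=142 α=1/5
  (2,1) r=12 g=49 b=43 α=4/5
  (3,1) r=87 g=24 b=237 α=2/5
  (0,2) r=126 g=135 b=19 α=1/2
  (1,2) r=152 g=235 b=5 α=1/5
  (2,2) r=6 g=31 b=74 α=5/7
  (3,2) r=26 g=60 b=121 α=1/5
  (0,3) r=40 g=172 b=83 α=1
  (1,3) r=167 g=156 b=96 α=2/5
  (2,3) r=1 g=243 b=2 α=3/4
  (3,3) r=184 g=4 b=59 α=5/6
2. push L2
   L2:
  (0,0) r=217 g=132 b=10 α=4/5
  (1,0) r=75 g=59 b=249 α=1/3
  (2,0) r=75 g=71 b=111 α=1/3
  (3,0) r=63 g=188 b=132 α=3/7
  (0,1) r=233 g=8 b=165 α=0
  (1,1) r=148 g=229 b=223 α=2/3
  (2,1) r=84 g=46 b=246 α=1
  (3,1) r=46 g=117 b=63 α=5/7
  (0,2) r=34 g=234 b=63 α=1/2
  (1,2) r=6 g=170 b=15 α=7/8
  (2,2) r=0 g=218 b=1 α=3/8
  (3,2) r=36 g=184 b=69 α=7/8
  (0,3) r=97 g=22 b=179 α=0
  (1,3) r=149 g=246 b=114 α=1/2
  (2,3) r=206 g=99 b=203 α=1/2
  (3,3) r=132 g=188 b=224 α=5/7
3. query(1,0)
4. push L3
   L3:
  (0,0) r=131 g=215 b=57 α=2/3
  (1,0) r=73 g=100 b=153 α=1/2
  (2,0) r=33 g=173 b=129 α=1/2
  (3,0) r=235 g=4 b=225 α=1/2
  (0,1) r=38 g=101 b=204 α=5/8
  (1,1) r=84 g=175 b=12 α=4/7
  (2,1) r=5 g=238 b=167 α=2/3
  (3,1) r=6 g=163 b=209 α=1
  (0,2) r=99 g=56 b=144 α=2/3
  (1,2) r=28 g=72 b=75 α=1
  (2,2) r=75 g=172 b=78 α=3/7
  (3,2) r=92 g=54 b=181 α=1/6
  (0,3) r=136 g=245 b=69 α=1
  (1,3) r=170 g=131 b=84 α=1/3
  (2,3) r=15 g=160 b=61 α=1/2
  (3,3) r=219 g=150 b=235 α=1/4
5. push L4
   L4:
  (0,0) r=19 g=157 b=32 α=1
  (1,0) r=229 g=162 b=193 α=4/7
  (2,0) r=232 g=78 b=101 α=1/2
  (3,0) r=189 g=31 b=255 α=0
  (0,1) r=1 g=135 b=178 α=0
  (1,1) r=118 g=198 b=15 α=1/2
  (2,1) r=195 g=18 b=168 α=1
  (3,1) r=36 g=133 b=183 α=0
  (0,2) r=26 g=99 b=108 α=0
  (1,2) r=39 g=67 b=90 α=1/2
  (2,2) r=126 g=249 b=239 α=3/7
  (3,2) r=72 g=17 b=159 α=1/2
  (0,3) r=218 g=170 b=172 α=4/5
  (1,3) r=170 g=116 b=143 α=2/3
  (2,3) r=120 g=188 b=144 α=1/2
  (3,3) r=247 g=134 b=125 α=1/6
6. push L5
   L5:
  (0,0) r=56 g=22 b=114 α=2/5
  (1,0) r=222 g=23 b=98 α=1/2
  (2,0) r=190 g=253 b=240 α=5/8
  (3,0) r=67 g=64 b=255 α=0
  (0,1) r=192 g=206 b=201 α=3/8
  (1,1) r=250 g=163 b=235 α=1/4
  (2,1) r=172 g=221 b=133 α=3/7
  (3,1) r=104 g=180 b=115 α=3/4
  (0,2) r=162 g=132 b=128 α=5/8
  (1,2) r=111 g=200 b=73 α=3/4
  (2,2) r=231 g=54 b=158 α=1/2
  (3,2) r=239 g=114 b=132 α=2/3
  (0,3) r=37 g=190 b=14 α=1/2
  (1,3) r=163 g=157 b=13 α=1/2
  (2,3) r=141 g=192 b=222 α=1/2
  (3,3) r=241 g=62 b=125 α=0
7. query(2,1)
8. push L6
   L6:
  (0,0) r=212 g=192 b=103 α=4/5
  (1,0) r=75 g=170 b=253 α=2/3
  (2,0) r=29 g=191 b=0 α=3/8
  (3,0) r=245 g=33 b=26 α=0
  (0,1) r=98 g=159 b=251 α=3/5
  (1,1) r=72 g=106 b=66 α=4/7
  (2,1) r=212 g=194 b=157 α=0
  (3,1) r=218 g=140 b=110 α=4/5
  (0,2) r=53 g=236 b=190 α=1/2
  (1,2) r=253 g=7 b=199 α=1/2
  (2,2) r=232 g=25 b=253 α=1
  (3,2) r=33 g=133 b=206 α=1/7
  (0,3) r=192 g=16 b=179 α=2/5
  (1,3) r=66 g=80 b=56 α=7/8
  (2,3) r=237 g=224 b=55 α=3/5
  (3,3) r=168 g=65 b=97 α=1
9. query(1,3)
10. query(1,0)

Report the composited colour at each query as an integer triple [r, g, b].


at x=1,y=0 over L1,L2:
after L1 α=4/7: [12/7, 144/7, 56]
after L2 α=1/3: [183/7, 701/21, 361/3]
rounded: [26, 33, 120]

(2,1) stack=L1,L2,L3,L4,L5; from [0,0,0]:
after L1 α=4/5: [48/5, 196/5, 172/5]
after L2 α=1: [84, 46, 246]
after L3 α=2/3: [94/3, 174, 580/3]
after L4 α=1: [195, 18, 168]
after L5 α=3/7: [1296/7, 105, 153]
→ [185, 105, 153]

query (1,3) [L1,L2,L3,L4,L5,L6] — begin 0,0,0
+L1 (α=2/5) → [334/5, 312/5, 192/5]
+L2 (α=1/2) → [1079/10, 771/5, 381/5]
+L3 (α=1/3) → [643/5, 2197/15, 394/5]
+L4 (α=2/3) → [781/5, 5677/45, 608/5]
+L5 (α=1/2) → [798/5, 6371/45, 673/10]
+L6 (α=7/8) → [777/10, 31571/360, 4593/80]
→ [78, 88, 57]

at x=1,y=0 over L1,L2,L3,L4,L5,L6:
after L1 α=4/7: [12/7, 144/7, 56]
after L2 α=1/3: [183/7, 701/21, 361/3]
after L3 α=1/2: [347/7, 2801/42, 410/3]
after L4 α=4/7: [7453/49, 11873/98, 1182/7]
after L5 α=1/2: [18331/98, 14127/196, 934/7]
after L6 α=2/3: [33031/294, 80767/588, 1492/7]
→ [112, 137, 213]


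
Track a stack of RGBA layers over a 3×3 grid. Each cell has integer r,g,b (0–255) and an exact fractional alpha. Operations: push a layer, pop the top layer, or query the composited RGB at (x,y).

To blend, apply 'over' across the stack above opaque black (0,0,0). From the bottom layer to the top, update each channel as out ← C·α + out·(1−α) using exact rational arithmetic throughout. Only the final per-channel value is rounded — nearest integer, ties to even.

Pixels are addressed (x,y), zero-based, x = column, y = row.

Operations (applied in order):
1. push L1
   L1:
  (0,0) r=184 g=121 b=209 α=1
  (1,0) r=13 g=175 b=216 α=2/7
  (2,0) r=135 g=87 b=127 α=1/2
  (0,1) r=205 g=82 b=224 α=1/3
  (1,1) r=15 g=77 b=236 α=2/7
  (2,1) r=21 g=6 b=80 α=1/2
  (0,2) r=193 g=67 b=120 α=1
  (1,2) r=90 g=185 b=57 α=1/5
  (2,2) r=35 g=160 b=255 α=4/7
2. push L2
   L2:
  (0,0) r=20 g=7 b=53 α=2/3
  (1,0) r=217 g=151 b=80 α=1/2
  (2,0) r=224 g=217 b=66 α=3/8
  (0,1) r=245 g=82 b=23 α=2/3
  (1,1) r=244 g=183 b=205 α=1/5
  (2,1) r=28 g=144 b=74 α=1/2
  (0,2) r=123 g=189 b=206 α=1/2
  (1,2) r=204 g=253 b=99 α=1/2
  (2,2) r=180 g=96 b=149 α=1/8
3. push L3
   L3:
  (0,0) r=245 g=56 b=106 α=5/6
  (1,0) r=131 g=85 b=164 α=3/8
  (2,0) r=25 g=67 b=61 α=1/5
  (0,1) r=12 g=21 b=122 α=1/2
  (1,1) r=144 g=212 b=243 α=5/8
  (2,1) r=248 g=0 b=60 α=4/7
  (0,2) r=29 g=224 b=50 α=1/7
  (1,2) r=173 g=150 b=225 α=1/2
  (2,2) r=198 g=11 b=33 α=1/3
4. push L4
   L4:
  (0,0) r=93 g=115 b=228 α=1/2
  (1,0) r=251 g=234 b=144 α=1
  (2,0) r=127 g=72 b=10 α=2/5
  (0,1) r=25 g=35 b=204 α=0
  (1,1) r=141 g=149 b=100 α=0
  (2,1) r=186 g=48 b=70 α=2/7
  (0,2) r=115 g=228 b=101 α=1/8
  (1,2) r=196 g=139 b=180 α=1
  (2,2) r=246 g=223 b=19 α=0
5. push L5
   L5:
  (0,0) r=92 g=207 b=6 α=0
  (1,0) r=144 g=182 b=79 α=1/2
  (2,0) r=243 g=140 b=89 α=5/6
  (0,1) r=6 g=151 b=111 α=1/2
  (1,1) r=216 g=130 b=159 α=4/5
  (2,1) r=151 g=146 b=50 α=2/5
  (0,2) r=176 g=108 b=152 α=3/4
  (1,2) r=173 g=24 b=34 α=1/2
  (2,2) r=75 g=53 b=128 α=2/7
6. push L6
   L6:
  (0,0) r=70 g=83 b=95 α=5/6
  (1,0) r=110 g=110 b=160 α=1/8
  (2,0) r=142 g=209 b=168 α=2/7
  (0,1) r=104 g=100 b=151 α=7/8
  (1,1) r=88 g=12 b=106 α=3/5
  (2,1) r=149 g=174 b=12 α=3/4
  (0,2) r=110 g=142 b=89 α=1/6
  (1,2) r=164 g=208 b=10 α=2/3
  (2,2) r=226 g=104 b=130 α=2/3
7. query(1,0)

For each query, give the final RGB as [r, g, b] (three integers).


(1,0) stack=L1,L2,L3,L4,L5,L6; from [0,0,0]:
after L1 α=2/7: [26/7, 50, 432/7]
after L2 α=1/2: [1545/14, 201/2, 496/7]
after L3 α=3/8: [13227/112, 1515/16, 1481/14]
after L4 α=1: [251, 234, 144]
after L5 α=1/2: [395/2, 208, 223/2]
after L6 α=1/8: [2985/16, 783/4, 1881/16]
rounded: [187, 196, 118]


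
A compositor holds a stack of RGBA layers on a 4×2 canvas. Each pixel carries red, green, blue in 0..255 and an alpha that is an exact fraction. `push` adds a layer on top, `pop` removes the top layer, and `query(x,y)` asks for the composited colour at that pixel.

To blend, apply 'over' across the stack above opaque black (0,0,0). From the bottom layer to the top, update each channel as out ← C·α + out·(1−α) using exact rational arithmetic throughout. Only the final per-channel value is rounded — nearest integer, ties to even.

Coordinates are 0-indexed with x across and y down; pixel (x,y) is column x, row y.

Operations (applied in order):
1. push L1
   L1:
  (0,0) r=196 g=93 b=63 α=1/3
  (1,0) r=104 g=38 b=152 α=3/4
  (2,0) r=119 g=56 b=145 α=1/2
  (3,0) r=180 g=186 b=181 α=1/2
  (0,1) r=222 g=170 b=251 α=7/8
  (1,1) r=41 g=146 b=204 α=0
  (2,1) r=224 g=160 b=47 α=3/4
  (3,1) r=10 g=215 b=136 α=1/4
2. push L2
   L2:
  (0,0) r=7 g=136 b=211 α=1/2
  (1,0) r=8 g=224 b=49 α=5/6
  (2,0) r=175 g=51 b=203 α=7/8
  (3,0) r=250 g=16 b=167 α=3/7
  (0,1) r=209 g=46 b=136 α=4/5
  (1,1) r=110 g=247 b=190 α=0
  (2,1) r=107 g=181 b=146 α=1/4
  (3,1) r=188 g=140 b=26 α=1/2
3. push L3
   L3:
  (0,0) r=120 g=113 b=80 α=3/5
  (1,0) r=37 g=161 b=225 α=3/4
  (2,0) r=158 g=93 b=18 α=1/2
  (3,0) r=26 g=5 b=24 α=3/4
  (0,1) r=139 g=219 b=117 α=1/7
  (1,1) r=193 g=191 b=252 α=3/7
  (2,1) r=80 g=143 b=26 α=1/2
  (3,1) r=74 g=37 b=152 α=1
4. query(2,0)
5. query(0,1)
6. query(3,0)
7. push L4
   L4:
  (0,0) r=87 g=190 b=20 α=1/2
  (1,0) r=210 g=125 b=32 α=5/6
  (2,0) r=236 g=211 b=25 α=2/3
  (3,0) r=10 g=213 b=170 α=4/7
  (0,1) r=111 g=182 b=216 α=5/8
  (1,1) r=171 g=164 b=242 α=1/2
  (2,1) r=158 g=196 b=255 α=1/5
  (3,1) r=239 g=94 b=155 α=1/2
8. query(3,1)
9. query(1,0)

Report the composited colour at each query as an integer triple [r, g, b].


at x=2,y=0 over L1,L2,L3:
+L1 (α=1/2) → [119/2, 28, 145/2]
+L2 (α=7/8) → [2569/16, 385/8, 2987/16]
+L3 (α=1/2) → [5097/32, 1129/16, 3275/32]
→ [159, 71, 102]

at x=0,y=1 over L1,L2,L3:
after L1 α=7/8: [777/4, 595/4, 1757/8]
after L2 α=4/5: [4121/20, 1331/20, 6109/40]
after L3 α=1/7: [13753/70, 6183/70, 20667/140]
→ [196, 88, 148]

query (3,0) [L1,L2,L3] — begin 0,0,0
after L1 α=1/2: [90, 93, 181/2]
after L2 α=3/7: [1110/7, 60, 863/7]
after L3 α=3/4: [414/7, 75/4, 1367/28]
= [59, 19, 49]

at x=3,y=1 over L1,L2,L3,L4:
after L1 α=1/4: [5/2, 215/4, 34]
after L2 α=1/2: [381/4, 775/8, 30]
after L3 α=1: [74, 37, 152]
after L4 α=1/2: [313/2, 131/2, 307/2]
rounded: [156, 66, 154]

(1,0) stack=L1,L2,L3,L4; from [0,0,0]:
after L1 α=3/4: [78, 57/2, 114]
after L2 α=5/6: [59/3, 2297/12, 359/6]
after L3 α=3/4: [98/3, 8093/48, 4409/24]
after L4 α=5/6: [1624/9, 38093/288, 8249/144]
rounded: [180, 132, 57]


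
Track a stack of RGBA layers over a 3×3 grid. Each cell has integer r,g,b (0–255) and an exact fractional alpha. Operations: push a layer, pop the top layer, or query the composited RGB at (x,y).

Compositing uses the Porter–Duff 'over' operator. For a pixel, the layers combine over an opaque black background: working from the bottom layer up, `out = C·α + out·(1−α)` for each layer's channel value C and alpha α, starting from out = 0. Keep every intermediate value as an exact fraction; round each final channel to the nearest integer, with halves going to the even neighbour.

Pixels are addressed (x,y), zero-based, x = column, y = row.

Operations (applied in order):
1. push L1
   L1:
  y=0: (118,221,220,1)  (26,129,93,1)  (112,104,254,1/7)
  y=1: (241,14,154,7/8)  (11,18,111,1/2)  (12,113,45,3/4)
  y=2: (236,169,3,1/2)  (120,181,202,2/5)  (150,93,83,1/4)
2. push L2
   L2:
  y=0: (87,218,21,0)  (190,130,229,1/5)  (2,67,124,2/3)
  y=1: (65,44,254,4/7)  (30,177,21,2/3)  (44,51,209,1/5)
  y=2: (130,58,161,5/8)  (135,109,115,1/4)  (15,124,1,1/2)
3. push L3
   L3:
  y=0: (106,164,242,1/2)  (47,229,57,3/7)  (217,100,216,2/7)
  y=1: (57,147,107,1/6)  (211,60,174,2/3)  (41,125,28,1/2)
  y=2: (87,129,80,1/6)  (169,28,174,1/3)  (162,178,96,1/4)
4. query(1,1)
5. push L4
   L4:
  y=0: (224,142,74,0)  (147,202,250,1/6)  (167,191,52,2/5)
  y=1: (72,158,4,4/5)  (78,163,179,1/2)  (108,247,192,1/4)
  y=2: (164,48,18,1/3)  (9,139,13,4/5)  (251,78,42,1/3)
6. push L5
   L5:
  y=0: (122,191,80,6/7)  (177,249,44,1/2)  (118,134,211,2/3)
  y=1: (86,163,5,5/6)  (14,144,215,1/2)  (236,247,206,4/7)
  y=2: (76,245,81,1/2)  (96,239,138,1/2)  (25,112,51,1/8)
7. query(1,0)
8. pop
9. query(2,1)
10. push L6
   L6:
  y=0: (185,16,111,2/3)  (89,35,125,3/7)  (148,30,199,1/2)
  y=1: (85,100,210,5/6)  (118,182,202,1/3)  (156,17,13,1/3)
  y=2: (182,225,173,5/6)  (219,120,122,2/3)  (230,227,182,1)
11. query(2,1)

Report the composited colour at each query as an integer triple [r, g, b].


at x=1,y=1 over L1,L2,L3:
after L1 α=1/2: [11/2, 9, 111/2]
after L2 α=2/3: [131/6, 121, 65/2]
after L3 α=2/3: [2663/18, 241/3, 761/6]
rounded: [148, 80, 127]

at x=1,y=0 over L1,L2,L3,L4,L5:
L1 α=1: [26, 129, 93]
L2 α=1/5: [294/5, 646/5, 601/5]
L3 α=3/7: [1881/35, 6019/35, 3259/35]
L4 α=1/6: [485/7, 7433/42, 5009/42]
L5 α=1/2: [862/7, 17891/84, 6857/84]
rounded: [123, 213, 82]

(2,1) stack=L1,L2,L3,L4; from [0,0,0]:
+L1 (α=3/4) → [9, 339/4, 135/4]
+L2 (α=1/5) → [16, 78, 344/5]
+L3 (α=1/2) → [57/2, 203/2, 242/5]
+L4 (α=1/4) → [387/8, 1103/8, 843/10]
= [48, 138, 84]

query (2,1) [L1,L2,L3,L4,L6] — begin 0,0,0
after L1 α=3/4: [9, 339/4, 135/4]
after L2 α=1/5: [16, 78, 344/5]
after L3 α=1/2: [57/2, 203/2, 242/5]
after L4 α=1/4: [387/8, 1103/8, 843/10]
after L6 α=1/3: [337/4, 1171/12, 908/15]
→ [84, 98, 61]
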